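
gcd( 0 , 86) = 86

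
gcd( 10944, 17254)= 2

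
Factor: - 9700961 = - 53^1*183037^1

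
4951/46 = 4951/46 = 107.63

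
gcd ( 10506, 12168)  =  6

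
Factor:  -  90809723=- 53^1*67^1*107^1*239^1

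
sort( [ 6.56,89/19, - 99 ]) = [ - 99,89/19,6.56] 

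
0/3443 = 0 = 0.00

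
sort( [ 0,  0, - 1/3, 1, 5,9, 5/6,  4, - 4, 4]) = [ - 4, - 1/3,0,0, 5/6, 1,4, 4, 5,9]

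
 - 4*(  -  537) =2148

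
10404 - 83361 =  - 72957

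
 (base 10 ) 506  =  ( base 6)2202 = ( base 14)282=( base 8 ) 772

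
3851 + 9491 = 13342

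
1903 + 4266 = 6169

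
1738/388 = 869/194 = 4.48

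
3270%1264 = 742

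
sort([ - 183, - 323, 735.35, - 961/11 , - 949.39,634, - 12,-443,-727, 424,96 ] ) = [ - 949.39, - 727, - 443, - 323, - 183 , - 961/11, - 12, 96,424,634,735.35 ]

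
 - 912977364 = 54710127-967687491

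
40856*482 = 19692592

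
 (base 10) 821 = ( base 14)429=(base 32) PL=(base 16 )335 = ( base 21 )1I2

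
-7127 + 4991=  - 2136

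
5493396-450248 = 5043148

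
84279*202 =17024358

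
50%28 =22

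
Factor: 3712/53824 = 2/29 = 2^1 * 29^( - 1)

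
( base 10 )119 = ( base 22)59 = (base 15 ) 7E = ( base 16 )77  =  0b1110111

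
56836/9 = 56836/9 = 6315.11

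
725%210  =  95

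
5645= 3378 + 2267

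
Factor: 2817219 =3^1*79^1*11887^1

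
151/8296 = 151/8296 =0.02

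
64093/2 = 32046 + 1/2 = 32046.50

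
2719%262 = 99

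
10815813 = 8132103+2683710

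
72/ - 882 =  - 1 + 45/49 = - 0.08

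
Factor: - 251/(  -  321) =3^( - 1) *107^(  -  1)*251^1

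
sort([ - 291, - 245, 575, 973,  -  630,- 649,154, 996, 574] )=[-649, - 630, -291, - 245,154, 574,575 , 973 , 996]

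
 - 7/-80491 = 7/80491 = 0.00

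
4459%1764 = 931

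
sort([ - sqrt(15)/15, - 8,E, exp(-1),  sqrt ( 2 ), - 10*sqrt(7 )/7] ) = [ - 8, - 10*sqrt( 7)/7, - sqrt(15 ) /15,exp( - 1 ),sqrt (2),  E ] 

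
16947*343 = 5812821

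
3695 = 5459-1764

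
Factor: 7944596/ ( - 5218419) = -2^2*3^( - 1 )*11^1*103^1* 1753^1*1739473^( - 1)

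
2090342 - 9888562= -7798220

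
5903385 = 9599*615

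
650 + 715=1365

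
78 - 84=-6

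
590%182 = 44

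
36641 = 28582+8059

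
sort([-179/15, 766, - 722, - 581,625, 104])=[-722, - 581 ,-179/15  ,  104,625,766]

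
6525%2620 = 1285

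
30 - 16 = 14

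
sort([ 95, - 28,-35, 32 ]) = [-35, - 28, 32,95]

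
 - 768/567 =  - 256/189 = - 1.35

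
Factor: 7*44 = 308 =2^2*7^1*11^1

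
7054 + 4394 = 11448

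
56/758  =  28/379 = 0.07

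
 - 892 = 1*( - 892) 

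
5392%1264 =336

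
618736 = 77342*8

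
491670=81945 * 6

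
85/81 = 1 + 4/81 = 1.05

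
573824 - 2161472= - 1587648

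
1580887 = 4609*343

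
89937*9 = 809433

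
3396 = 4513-1117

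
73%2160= 73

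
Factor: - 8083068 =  - 2^2*3^1*7^1*41^1 * 2347^1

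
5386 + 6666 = 12052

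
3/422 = 3/422 = 0.01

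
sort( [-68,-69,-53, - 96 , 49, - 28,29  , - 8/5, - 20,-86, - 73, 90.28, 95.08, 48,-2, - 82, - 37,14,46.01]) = [  -  96,-86,-82, - 73, - 69, - 68 ,-53,-37,-28, - 20, - 2, - 8/5,  14,  29,46.01, 48, 49, 90.28, 95.08 ]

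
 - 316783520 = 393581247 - 710364767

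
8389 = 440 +7949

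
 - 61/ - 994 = 61/994 = 0.06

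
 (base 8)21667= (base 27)ceh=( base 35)7g8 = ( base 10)9143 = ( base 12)535b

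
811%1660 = 811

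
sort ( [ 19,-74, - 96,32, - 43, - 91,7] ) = [ - 96, - 91, - 74, -43,7,19,32] 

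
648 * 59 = 38232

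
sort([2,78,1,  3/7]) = [3/7, 1,2,78]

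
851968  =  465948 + 386020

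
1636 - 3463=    - 1827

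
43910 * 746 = 32756860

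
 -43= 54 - 97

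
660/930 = 22/31 = 0.71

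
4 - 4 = 0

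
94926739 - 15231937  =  79694802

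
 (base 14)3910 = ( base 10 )10010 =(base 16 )271a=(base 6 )114202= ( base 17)20AE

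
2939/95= 2939/95 = 30.94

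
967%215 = 107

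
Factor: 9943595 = 5^1*53^1* 157^1*239^1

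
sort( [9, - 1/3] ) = [ - 1/3, 9 ]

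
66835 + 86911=153746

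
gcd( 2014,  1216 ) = 38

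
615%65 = 30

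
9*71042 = 639378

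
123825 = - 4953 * ( - 25 ) 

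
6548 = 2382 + 4166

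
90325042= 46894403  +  43430639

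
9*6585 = 59265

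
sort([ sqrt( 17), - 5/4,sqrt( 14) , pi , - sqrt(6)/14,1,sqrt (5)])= [ - 5/4, - sqrt( 6)/14,1,sqrt (5 ),pi,  sqrt( 14), sqrt (17 )] 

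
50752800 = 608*83475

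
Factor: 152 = 2^3*19^1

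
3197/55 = 3197/55 = 58.13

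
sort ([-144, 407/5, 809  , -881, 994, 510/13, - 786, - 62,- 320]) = [-881 ,  -  786, - 320,-144,-62, 510/13, 407/5, 809,994]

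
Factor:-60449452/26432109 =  - 2^2*3^(-3)*7^1*11^(  -  1)*  88997^(-1 ) * 2158909^1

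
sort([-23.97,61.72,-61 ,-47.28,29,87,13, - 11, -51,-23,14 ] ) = [ - 61,-51,-47.28,-23.97, -23,-11,13, 14,29,61.72,87 ] 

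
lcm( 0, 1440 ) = 0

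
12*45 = 540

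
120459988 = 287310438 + -166850450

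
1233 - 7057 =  - 5824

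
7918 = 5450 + 2468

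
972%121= 4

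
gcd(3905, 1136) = 71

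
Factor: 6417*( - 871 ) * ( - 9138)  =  2^1*3^3*13^1*23^1*31^1*67^1*1523^1=51074173566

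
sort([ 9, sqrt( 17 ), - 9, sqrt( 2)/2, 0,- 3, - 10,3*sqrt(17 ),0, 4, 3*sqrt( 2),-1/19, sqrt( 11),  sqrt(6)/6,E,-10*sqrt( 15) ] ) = [ - 10*sqrt( 15 ), - 10,-9,-3,-1/19,0,0, sqrt( 6 ) /6,sqrt(2 ) /2,E, sqrt( 11), 4, sqrt( 17 ),3*sqrt(2 ),9,3*sqrt( 17 )]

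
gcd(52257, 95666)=1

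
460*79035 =36356100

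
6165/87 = 70 + 25/29 = 70.86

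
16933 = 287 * 59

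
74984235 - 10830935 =64153300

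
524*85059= 44570916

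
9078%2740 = 858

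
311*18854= 5863594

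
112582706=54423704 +58159002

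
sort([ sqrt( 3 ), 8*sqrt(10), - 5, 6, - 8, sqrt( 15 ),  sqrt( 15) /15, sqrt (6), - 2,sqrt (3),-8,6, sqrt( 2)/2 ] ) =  [  -  8, - 8 , - 5, - 2, sqrt(15 ) /15, sqrt( 2) /2, sqrt( 3), sqrt( 3), sqrt (6) , sqrt( 15), 6, 6, 8 * sqrt (10) ] 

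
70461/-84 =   -  839 + 5/28 = -838.82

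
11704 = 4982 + 6722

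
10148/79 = 10148/79 = 128.46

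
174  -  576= - 402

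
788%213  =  149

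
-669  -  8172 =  - 8841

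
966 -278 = 688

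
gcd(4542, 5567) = 1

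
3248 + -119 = 3129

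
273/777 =13/37 = 0.35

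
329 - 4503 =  - 4174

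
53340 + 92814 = 146154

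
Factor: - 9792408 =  - 2^3*3^1*17^1*24001^1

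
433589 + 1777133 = 2210722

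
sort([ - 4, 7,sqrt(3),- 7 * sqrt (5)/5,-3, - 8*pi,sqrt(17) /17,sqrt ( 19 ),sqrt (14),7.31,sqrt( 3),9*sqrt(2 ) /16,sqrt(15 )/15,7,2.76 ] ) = [ - 8*pi,-4, - 7*sqrt(5 )/5, - 3,sqrt( 17)/17,sqrt(15) /15,9 * sqrt(2) /16,sqrt(3),sqrt(3 ),  2.76,sqrt( 14), sqrt(19 ), 7, 7, 7.31]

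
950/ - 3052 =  - 1 + 1051/1526 = -0.31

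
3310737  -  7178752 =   -  3868015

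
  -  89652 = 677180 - 766832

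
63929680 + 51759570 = 115689250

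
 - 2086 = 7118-9204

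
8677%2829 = 190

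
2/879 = 2/879 = 0.00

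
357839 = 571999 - 214160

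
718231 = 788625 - 70394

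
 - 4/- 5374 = 2/2687 = 0.00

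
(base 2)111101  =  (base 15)41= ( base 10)61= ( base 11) 56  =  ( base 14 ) 45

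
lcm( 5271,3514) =10542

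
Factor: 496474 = 2^1 * 11^1*22567^1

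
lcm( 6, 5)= 30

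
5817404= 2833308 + 2984096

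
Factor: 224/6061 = 2^5*7^1*11^( -1 )*19^( - 1)*29^( - 1)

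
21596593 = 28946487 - 7349894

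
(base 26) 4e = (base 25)4I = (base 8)166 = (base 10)118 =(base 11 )A8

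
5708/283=20 + 48/283 = 20.17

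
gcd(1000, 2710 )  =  10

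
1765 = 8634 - 6869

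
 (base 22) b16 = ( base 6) 40440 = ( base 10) 5352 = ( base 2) 1010011101000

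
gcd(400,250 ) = 50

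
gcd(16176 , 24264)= 8088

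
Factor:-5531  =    -  5531^1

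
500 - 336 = 164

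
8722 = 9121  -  399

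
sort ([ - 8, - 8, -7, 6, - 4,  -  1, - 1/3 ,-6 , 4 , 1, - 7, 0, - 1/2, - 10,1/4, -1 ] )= [ - 10, - 8, - 8, - 7, - 7,  -  6,-4, - 1, - 1, - 1/2, - 1/3 , 0, 1/4,1, 4 , 6]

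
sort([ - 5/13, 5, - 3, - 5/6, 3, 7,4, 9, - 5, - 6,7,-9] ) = [ - 9, - 6, - 5, - 3, - 5/6, - 5/13, 3,4, 5 , 7,  7 , 9 ] 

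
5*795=3975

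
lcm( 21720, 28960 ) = 86880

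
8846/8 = 1105+3/4 = 1105.75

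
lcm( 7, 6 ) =42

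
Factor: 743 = 743^1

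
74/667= 74/667=0.11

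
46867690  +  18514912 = 65382602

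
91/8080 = 91/8080=0.01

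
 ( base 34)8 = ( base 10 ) 8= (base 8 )10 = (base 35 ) 8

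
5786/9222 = 2893/4611 = 0.63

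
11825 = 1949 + 9876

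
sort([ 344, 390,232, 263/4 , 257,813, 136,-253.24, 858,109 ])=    [ - 253.24, 263/4,  109, 136,232, 257, 344,  390,  813 , 858]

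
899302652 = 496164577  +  403138075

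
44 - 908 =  - 864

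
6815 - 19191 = -12376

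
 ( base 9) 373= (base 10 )309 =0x135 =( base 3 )102110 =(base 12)219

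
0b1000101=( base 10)69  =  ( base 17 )41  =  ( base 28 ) 2D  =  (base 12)59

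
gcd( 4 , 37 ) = 1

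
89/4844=89/4844 = 0.02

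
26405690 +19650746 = 46056436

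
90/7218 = 5/401 =0.01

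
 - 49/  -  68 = 49/68=0.72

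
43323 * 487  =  21098301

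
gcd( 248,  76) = 4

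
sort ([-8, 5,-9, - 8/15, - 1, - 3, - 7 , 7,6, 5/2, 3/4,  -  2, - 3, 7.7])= [ - 9,-8, - 7, - 3, - 3,- 2, - 1, - 8/15, 3/4, 5/2, 5, 6,7,7.7]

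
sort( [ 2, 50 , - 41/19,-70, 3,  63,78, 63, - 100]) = [-100, - 70, - 41/19, 2,  3, 50, 63,  63 , 78]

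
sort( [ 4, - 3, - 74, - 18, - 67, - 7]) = [ - 74,  -  67, - 18,- 7, - 3,4] 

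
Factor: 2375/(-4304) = -2^( - 4 )*5^3*19^1*269^( - 1)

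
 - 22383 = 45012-67395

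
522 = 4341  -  3819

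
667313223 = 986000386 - 318687163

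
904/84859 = 904/84859=0.01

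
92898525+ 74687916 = 167586441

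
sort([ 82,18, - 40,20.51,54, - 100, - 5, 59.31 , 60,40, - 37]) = [ - 100,  -  40,- 37, - 5 , 18 , 20.51, 40, 54, 59.31, 60,82] 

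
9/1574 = 9/1574 = 0.01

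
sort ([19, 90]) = [ 19,90] 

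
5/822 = 5/822 = 0.01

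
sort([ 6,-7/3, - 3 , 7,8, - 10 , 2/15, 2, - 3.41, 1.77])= [ - 10, - 3.41, - 3, - 7/3, 2/15 , 1.77, 2,  6,7,  8]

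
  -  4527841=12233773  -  16761614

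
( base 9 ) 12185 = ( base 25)d22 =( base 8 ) 17761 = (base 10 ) 8177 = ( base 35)6nm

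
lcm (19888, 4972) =19888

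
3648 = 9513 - 5865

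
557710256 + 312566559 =870276815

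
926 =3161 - 2235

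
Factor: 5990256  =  2^4*3^2*17^1*2447^1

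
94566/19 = 94566/19 = 4977.16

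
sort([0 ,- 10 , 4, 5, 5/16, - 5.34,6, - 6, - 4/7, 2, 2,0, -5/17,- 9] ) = [ - 10,- 9,-6, - 5.34,-4/7, - 5/17, 0, 0, 5/16, 2, 2, 4, 5, 6 ] 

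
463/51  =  463/51 = 9.08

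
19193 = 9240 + 9953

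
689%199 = 92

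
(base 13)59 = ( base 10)74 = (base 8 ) 112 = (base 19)3H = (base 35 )24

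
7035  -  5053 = 1982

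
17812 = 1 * 17812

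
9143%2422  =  1877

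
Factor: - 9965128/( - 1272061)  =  2^3*7^( - 1) * 17^1*23^( - 1)*47^1*1559^1*7901^( - 1)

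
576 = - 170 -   -  746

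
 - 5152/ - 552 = 9 + 1/3 = 9.33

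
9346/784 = 11 + 361/392 = 11.92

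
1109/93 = 1109/93 = 11.92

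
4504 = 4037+467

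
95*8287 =787265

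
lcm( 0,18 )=0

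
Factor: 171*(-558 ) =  - 2^1*3^4*19^1*31^1=- 95418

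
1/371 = 1/371 = 0.00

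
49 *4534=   222166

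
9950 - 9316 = 634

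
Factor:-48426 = -2^1*3^1*7^1*1153^1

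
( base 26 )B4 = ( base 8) 442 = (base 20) EA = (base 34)8I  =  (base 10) 290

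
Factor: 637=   7^2*13^1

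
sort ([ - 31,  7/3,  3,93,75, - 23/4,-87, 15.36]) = [ - 87,-31, - 23/4,7/3,3,15.36,75,93 ] 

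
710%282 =146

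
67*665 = 44555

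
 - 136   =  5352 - 5488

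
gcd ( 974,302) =2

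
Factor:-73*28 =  - 2^2 * 7^1 * 73^1 = -2044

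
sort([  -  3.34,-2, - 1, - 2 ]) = [ - 3.34, - 2, - 2, -1]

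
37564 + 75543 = 113107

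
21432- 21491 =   -  59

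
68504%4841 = 730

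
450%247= 203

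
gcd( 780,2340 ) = 780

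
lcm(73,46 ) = 3358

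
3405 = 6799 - 3394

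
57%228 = 57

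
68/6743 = 68/6743 =0.01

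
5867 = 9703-3836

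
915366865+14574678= 929941543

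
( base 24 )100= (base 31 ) II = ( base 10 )576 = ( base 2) 1001000000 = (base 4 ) 21000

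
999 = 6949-5950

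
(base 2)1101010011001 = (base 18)1305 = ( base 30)7GT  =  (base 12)3B35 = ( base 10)6809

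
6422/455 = 494/35=14.11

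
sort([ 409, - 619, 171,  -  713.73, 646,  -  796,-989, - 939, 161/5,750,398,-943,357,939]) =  [  -  989, - 943, - 939, - 796, - 713.73,- 619, 161/5, 171,357, 398,409,646, 750 , 939] 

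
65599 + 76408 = 142007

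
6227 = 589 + 5638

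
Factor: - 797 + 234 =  - 563^1 = - 563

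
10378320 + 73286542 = 83664862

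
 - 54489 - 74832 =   -  129321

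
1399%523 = 353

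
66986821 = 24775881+42210940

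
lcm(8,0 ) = 0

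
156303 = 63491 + 92812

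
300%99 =3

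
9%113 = 9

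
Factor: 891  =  3^4*11^1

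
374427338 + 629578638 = 1004005976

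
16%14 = 2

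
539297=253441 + 285856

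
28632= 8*3579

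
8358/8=4179/4 = 1044.75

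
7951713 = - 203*( - 39171 ) 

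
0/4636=0 = 0.00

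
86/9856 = 43/4928= 0.01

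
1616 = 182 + 1434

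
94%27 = 13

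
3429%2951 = 478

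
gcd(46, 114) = 2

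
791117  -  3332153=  - 2541036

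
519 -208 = 311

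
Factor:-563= -563^1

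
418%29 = 12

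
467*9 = 4203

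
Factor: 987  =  3^1*7^1*47^1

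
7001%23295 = 7001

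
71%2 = 1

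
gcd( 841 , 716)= 1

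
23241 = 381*61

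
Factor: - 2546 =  - 2^1*19^1 * 67^1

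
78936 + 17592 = 96528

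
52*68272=3550144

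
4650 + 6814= 11464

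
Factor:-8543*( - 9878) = 2^1*11^1*449^1 * 8543^1 = 84387754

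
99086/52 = 3811/2 = 1905.50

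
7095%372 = 27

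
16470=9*1830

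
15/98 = 15/98  =  0.15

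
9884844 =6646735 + 3238109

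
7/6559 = 1/937 =0.00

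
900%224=4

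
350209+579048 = 929257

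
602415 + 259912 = 862327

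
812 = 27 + 785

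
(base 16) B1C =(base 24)4MC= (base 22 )5J6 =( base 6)21100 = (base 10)2844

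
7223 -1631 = 5592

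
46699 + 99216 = 145915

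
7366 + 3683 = 11049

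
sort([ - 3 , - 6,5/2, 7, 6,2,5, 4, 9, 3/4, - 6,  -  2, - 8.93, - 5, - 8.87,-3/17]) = [-8.93, - 8.87, - 6, - 6,- 5,-3,- 2, - 3/17 , 3/4, 2,5/2,4, 5,6,7, 9 ] 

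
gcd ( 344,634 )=2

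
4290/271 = 15+225/271 = 15.83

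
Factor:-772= - 2^2 *193^1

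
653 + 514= 1167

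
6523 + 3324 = 9847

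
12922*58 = 749476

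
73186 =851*86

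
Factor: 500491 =149^1*3359^1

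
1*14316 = 14316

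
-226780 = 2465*(- 92)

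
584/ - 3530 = -1 + 1473/1765 = - 0.17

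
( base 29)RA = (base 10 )793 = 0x319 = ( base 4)30121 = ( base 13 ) 490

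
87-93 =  - 6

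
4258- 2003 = 2255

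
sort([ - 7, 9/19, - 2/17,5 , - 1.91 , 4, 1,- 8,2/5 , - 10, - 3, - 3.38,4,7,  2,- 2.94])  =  [ - 10, - 8, - 7, - 3.38, - 3, - 2.94 ,  -  1.91, - 2/17,  2/5, 9/19 , 1,  2 , 4, 4, 5,7 ] 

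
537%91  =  82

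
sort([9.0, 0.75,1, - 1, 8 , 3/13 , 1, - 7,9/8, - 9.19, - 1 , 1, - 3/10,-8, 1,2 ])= [ - 9.19, - 8, - 7, - 1, - 1, - 3/10,3/13  ,  0.75, 1,1, 1, 1, 9/8, 2,8, 9.0]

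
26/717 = 26/717 =0.04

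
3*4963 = 14889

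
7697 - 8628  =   - 931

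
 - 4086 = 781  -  4867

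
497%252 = 245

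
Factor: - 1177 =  - 11^1*107^1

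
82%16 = 2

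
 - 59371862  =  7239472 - 66611334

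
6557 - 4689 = 1868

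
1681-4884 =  - 3203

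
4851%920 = 251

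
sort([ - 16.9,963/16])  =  [ - 16.9,963/16] 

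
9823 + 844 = 10667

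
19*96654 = 1836426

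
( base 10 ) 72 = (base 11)66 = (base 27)2I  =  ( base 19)3f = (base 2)1001000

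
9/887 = 9/887 = 0.01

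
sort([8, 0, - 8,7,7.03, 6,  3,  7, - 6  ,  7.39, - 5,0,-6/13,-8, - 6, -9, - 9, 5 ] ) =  [ - 9,  -  9,-8, - 8,-6, - 6, - 5,-6/13,0,  0, 3,5,  6, 7,7,7.03,7.39,8] 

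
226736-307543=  - 80807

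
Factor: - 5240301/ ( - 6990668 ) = 2^( - 2)*3^1*11^1*17^1*1223^ ( - 1)*1429^( - 1 )*9341^1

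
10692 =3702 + 6990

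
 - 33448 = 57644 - 91092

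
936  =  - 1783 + 2719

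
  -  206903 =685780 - 892683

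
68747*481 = 33067307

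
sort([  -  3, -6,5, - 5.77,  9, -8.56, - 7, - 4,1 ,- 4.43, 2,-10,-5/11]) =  [ - 10, - 8.56,-7, - 6,-5.77, - 4.43, - 4, -3, - 5/11, 1,2,5,9 ]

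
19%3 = 1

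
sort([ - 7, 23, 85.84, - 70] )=[ - 70, - 7, 23,85.84]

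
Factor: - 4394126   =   - 2^1*11^1 * 17^1*31^1*379^1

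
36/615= 12/205 = 0.06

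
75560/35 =2158 + 6/7= 2158.86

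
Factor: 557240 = 2^3*5^1 * 13931^1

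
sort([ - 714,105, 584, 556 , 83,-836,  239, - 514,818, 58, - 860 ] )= [-860,-836,-714  ,- 514, 58 , 83,105, 239,556, 584 , 818]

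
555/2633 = 555/2633 = 0.21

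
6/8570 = 3/4285 = 0.00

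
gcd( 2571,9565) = 1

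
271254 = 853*318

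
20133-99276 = -79143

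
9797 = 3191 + 6606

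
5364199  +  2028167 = 7392366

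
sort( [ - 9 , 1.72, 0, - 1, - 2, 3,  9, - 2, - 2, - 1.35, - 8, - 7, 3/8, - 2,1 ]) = [ - 9, - 8, - 7, - 2, - 2 , - 2, - 2, - 1.35, - 1,0,3/8,1, 1.72,  3,9 ] 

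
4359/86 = 4359/86 = 50.69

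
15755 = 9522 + 6233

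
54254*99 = 5371146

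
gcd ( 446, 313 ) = 1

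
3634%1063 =445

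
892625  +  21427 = 914052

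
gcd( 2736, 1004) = 4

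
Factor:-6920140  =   - 2^2*5^1*179^1 * 1933^1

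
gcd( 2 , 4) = 2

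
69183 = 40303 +28880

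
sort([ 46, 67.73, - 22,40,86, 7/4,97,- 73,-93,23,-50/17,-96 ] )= [ - 96, - 93,-73, - 22, -50/17,7/4,23,40,46 , 67.73,86,97 ]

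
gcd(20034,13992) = 318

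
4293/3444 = 1431/1148 = 1.25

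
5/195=1/39=0.03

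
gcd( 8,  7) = 1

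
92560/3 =92560/3 =30853.33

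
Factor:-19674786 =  - 2^1*3^1* 3279131^1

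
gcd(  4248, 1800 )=72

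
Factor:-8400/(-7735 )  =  240/221  =  2^4*3^1*5^1 * 13^( -1)  *17^ ( - 1)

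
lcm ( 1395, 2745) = 85095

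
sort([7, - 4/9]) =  [-4/9,7 ] 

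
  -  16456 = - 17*968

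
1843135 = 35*52661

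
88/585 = 88/585=0.15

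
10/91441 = 10/91441 = 0.00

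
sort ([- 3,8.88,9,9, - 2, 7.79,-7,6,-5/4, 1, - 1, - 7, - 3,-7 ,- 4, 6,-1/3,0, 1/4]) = [ - 7,-7,-7, - 4, - 3, - 3,  -  2, -5/4, - 1, - 1/3, 0,  1/4,1, 6,6,7.79,8.88,  9,9] 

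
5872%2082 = 1708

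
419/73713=419/73713= 0.01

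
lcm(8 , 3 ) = 24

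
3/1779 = 1/593 = 0.00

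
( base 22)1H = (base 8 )47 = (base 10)39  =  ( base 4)213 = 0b100111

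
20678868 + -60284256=- 39605388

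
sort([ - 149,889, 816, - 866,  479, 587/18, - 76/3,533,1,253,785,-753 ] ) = [-866 , - 753,-149,- 76/3,1,587/18,253,479 , 533,785,816,889 ]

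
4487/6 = 4487/6 = 747.83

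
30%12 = 6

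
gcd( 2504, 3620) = 4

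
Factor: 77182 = 2^1 * 7^1*37^1*149^1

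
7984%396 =64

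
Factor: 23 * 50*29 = 2^1  *  5^2*23^1 * 29^1 = 33350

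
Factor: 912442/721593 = 2^1*3^(-2)*503^1*907^1*80177^( - 1)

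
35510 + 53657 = 89167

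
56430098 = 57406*983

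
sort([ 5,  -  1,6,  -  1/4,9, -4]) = [ - 4, - 1,  -  1/4,5 , 6,9] 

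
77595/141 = 25865/47 = 550.32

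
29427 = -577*( - 51) 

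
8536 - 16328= - 7792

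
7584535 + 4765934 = 12350469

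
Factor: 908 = 2^2  *227^1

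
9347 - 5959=3388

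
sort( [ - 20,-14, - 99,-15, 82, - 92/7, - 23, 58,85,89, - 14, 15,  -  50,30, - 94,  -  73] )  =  [ - 99, - 94, - 73 , - 50, - 23, - 20,  -  15, - 14, -14, - 92/7,15, 30,58,82,85,89]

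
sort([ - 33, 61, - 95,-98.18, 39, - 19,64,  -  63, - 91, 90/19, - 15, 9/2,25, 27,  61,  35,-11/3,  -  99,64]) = [ - 99, - 98.18  , -95, - 91, - 63,  -  33,-19, - 15, - 11/3,9/2, 90/19,25, 27,35, 39, 61,61, 64 , 64] 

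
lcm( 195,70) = 2730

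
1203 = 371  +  832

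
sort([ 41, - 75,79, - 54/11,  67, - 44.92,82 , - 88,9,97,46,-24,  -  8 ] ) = [ -88, - 75,-44.92,-24 , - 8,  -  54/11,9,41,46,67,79, 82 , 97] 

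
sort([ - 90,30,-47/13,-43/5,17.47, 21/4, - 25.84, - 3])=[-90, - 25.84, - 43/5 ,-47/13, - 3, 21/4,17.47,30]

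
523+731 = 1254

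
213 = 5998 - 5785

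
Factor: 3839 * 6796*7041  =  183698591604 = 2^2*  3^1*11^1*349^1*1699^1*2347^1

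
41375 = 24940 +16435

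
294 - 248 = 46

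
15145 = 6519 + 8626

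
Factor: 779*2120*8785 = 2^3 * 5^2  *7^1 * 19^1*41^1*53^1*251^1 = 14508251800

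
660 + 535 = 1195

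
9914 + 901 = 10815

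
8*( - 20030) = - 160240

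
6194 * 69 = 427386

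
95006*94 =8930564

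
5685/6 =947 + 1/2  =  947.50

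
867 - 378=489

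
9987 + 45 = 10032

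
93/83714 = 93/83714  =  0.00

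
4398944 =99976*44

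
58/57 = 1 + 1/57 = 1.02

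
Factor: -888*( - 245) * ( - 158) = - 34374480= -  2^4*3^1*5^1*7^2*37^1 * 79^1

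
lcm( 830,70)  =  5810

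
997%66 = 7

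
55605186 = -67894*(-819) 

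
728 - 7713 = - 6985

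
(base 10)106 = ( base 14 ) 78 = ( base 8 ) 152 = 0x6a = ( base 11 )97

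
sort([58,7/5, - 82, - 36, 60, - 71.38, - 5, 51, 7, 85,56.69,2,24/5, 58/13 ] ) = [  -  82 , - 71.38, - 36, - 5, 7/5, 2 , 58/13, 24/5, 7,  51,56.69,58,60,85 ]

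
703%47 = 45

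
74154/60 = 1235 + 9/10 = 1235.90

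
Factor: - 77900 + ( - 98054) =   -  2^1*87977^1= - 175954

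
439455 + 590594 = 1030049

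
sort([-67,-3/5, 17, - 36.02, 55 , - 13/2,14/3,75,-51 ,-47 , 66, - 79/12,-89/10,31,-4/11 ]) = [ - 67, - 51,- 47,-36.02,-89/10, - 79/12 ,-13/2, - 3/5, - 4/11, 14/3 , 17,31,55  ,  66, 75 ]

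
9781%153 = 142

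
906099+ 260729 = 1166828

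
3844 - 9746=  - 5902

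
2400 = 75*32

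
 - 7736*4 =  - 30944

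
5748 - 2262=3486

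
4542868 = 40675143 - 36132275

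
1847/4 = 1847/4 = 461.75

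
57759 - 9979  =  47780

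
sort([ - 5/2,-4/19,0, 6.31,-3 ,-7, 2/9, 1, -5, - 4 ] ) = [ - 7, - 5,-4, - 3, - 5/2,-4/19, 0, 2/9,1, 6.31] 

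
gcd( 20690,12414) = 4138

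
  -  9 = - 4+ - 5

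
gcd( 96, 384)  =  96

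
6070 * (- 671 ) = - 4072970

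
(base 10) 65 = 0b1000001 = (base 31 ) 23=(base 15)45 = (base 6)145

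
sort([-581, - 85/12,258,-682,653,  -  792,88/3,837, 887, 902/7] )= [ - 792, - 682,-581, - 85/12,88/3,902/7,258 , 653,  837 , 887]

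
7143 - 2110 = 5033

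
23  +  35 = 58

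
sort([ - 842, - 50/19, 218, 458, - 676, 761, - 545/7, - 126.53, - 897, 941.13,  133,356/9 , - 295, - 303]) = [ - 897 ,  -  842, - 676, - 303, - 295,  -  126.53, - 545/7, - 50/19, 356/9 , 133, 218  ,  458,761 , 941.13]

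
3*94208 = 282624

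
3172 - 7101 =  - 3929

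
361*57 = 20577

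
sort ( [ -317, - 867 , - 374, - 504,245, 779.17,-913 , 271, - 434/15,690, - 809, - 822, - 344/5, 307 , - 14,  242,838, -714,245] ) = [ - 913 , - 867, - 822, - 809, - 714, - 504, -374, - 317, - 344/5, - 434/15, - 14,242,245,245,271,307,690,779.17,838 ] 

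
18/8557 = 18/8557 =0.00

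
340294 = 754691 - 414397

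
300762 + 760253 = 1061015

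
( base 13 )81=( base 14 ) 77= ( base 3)10220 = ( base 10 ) 105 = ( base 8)151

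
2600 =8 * 325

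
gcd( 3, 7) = 1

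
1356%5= 1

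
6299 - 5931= 368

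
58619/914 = 64+ 123/914 = 64.13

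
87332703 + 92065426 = 179398129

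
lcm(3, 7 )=21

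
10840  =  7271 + 3569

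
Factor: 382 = 2^1*191^1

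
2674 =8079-5405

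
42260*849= 35878740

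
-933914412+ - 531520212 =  - 1465434624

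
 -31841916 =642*( - 49598)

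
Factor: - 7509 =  - 3^1*2503^1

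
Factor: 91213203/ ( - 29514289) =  - 3^1*7^( - 1) * 71^1*428231^1  *4216327^( - 1)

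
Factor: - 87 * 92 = - 2^2*3^1* 23^1 * 29^1 = - 8004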